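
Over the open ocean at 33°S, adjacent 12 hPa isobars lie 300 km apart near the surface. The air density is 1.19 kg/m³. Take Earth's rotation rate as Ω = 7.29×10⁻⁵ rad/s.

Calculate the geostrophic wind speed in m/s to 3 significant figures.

Coriolis parameter at 33°S:
f = 2Ω sin φ = 2 × 7.29×10⁻⁵ × sin 33° = 7.94×10⁻⁵ s⁻¹
Pressure gradient: |∂P/∂n| = 1200 Pa / 300000 m = 4.00×10⁻³ Pa/m
Geostrophic balance (pressure-gradient force = Coriolis force):
V_g = (1/(fρ)) |∂P/∂n| = 4.00×10⁻³ / (7.94×10⁻⁵ × 1.19) = 42.3 m/s

42.3 m/s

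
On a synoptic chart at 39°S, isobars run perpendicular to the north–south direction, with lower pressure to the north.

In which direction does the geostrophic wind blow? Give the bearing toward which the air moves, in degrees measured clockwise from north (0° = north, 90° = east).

The pressure-gradient force points toward the north (bearing 000°).
Geostrophic balance: in the Southern Hemisphere the Coriolis force deflects motion to the left, so the geostrophic wind blows 90° to the left of the pressure-gradient force (low pressure on the right).
Rotating 000° by 90° counterclockwise gives 270° — the wind blows toward the west.

270°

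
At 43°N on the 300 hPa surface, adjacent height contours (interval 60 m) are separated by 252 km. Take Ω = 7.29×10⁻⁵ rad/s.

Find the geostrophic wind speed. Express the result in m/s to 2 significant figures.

23 m/s

Coriolis parameter at 43°N:
f = 2Ω sin φ = 2 × 7.29×10⁻⁵ × sin 43° = 9.94×10⁻⁵ s⁻¹
Height gradient: |∂Z/∂n| = 60 m / 252000 m = 2.38×10⁻⁴
On a pressure surface, geostrophic balance gives V_g = (g/f)|∂Z/∂n|:
V_g = 9.81 × 2.38×10⁻⁴ / 9.94×10⁻⁵ = 23.5 m/s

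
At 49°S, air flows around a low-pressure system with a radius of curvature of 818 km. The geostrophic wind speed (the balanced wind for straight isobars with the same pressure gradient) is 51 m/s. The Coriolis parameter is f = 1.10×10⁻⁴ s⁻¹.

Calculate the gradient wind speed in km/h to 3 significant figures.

Around a low, centrifugal force acts outward with Coriolis, so pressure-gradient force balances both:
(1/ρ)|∂P/∂n| = fV + V²/R  →  V² + fR·V − fR·V_g = 0
With fR = 1.10×10⁻⁴ × 818×10³ m = 90.0 m/s:
V = [−fR + √((fR)² + 4 fR V_g)]/2 = [−90.0 + √(90.0² + 4×90.0×51)]/2 = 36.3 m/s
Subgeostrophic (V < V_g = 51 m/s), as expected around a low.
Converting: 36.3 m/s × 3.6 = 131 km/h

131 km/h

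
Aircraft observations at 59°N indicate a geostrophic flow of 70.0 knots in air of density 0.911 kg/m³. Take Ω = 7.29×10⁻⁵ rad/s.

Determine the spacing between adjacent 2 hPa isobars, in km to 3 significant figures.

Coriolis parameter at 59°N:
f = 2Ω sin φ = 2 × 7.29×10⁻⁵ × sin 59° = 1.25×10⁻⁴ s⁻¹
Wind speed in SI: 70.0 knots = 36.0 m/s
Geostrophic balance rearranged: |∂P/∂n| = f ρ V_g
|∂P/∂n| = 1.25×10⁻⁴ × 0.911 × 36.0 = 4.10×10⁻³ Pa/m
Isobar spacing: Δn = ΔP/|∂P/∂n| = 200 Pa / 4.10×10⁻³ Pa/m = 48781 m ≈ 48.8 km

48.8 km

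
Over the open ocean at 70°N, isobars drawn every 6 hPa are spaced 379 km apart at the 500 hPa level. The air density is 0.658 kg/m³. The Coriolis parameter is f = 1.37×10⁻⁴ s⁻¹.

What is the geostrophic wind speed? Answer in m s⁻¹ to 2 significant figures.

Pressure gradient: |∂P/∂n| = 600 Pa / 379000 m = 1.58×10⁻³ Pa/m
Geostrophic balance (pressure-gradient force = Coriolis force):
V_g = (1/(fρ)) |∂P/∂n| = 1.58×10⁻³ / (1.37×10⁻⁴ × 0.658) = 17.6 m/s

18 m s⁻¹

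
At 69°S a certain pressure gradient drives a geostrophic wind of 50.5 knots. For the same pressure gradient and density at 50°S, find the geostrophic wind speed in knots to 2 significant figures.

62 knots

With the same pressure gradient and density, V_g ∝ 1/f ∝ 1/sin φ.
V₂ = V₁ · sin φ₁ / sin φ₂ = 50.5 × sin 69° / sin 50°
V₂ = 50.5 × 0.9336/0.7660 = 62 knots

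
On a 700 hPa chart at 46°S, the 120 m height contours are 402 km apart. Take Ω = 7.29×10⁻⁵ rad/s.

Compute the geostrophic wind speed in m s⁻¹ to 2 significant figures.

Coriolis parameter at 46°S:
f = 2Ω sin φ = 2 × 7.29×10⁻⁵ × sin 46° = 1.05×10⁻⁴ s⁻¹
Height gradient: |∂Z/∂n| = 120 m / 402000 m = 2.99×10⁻⁴
On a pressure surface, geostrophic balance gives V_g = (g/f)|∂Z/∂n|:
V_g = 9.81 × 2.99×10⁻⁴ / 1.05×10⁻⁴ = 27.9 m/s

28 m s⁻¹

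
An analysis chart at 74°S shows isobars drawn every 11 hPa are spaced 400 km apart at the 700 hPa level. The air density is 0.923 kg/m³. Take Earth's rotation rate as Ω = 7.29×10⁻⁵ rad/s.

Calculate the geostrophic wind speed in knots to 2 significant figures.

41 knots

Coriolis parameter at 74°S:
f = 2Ω sin φ = 2 × 7.29×10⁻⁵ × sin 74° = 1.40×10⁻⁴ s⁻¹
Pressure gradient: |∂P/∂n| = 1100 Pa / 400000 m = 2.75×10⁻³ Pa/m
Geostrophic balance (pressure-gradient force = Coriolis force):
V_g = (1/(fρ)) |∂P/∂n| = 2.75×10⁻³ / (1.40×10⁻⁴ × 0.923) = 21.3 m/s
Converting: 21.3 m/s × 1.944 = 41 knots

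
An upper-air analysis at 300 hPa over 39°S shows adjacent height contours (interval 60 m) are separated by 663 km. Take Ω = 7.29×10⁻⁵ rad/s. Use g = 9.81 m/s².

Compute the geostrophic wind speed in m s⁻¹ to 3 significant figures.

Coriolis parameter at 39°S:
f = 2Ω sin φ = 2 × 7.29×10⁻⁵ × sin 39° = 9.18×10⁻⁵ s⁻¹
Height gradient: |∂Z/∂n| = 60 m / 663000 m = 9.05×10⁻⁵
On a pressure surface, geostrophic balance gives V_g = (g/f)|∂Z/∂n|:
V_g = 9.81 × 9.05×10⁻⁵ / 9.18×10⁻⁵ = 9.68 m/s

9.68 m s⁻¹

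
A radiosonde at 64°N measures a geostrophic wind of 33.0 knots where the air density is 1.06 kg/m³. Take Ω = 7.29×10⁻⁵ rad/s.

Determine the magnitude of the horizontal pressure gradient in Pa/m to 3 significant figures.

Coriolis parameter at 64°N:
f = 2Ω sin φ = 2 × 7.29×10⁻⁵ × sin 64° = 1.31×10⁻⁴ s⁻¹
Wind speed in SI: 33.0 knots = 17.0 m/s
Geostrophic balance rearranged: |∂P/∂n| = f ρ V_g
|∂P/∂n| = 1.31×10⁻⁴ × 1.06 × 17.0 = 2.36×10⁻³ Pa/m

2.36×10⁻³ Pa/m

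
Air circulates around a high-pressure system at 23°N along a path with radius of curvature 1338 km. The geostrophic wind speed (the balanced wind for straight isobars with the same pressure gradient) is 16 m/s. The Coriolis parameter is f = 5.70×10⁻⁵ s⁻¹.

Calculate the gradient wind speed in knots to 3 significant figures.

44.4 knots

Around a high, pressure-gradient force acts outward with centrifugal, so Coriolis balances both:
fV = (1/ρ)|∂P/∂n| + V²/R  →  V² − fR·V + fR·V_g = 0
With fR = 5.70×10⁻⁵ × 1338×10³ m = 76.3 m/s:
V = [fR − √((fR)² − 4 fR V_g)]/2 = [76.3 − √(76.3² − 4×76.3×16)]/2 = 22.8 m/s
Supergeostrophic (V > V_g = 16 m/s), as expected around a high.
Converting: 22.8 m/s × 1.944 = 44.4 knots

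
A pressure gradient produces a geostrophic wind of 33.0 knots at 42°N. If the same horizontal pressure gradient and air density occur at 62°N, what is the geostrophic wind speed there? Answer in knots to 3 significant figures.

25.0 knots

With the same pressure gradient and density, V_g ∝ 1/f ∝ 1/sin φ.
V₂ = V₁ · sin φ₁ / sin φ₂ = 33.0 × sin 42° / sin 62°
V₂ = 33.0 × 0.6691/0.8829 = 25.0 knots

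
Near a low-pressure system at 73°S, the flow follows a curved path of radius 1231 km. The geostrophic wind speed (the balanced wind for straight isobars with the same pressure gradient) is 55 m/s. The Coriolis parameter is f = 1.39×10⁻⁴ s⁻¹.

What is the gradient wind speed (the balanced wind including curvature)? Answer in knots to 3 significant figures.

85.1 knots

Around a low, centrifugal force acts outward with Coriolis, so pressure-gradient force balances both:
(1/ρ)|∂P/∂n| = fV + V²/R  →  V² + fR·V − fR·V_g = 0
With fR = 1.39×10⁻⁴ × 1231×10³ m = 171 m/s:
V = [−fR + √((fR)² + 4 fR V_g)]/2 = [−171 + √(171² + 4×171×55)]/2 = 43.8 m/s
Subgeostrophic (V < V_g = 55 m/s), as expected around a low.
Converting: 43.8 m/s × 1.944 = 85.1 knots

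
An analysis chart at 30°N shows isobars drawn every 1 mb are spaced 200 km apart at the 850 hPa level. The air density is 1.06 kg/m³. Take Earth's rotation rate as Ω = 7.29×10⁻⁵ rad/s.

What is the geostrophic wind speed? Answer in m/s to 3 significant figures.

6.47 m/s

Coriolis parameter at 30°N:
f = 2Ω sin φ = 2 × 7.29×10⁻⁵ × sin 30° = 7.29×10⁻⁵ s⁻¹
Pressure gradient: |∂P/∂n| = 100 Pa / 200000 m = 5.00×10⁻⁴ Pa/m
Geostrophic balance (pressure-gradient force = Coriolis force):
V_g = (1/(fρ)) |∂P/∂n| = 5.00×10⁻⁴ / (7.29×10⁻⁵ × 1.06) = 6.47 m/s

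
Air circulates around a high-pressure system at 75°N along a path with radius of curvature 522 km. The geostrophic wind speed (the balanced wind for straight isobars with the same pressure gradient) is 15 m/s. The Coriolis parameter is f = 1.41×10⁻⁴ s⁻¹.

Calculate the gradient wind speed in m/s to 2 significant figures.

21 m/s

Around a high, pressure-gradient force acts outward with centrifugal, so Coriolis balances both:
fV = (1/ρ)|∂P/∂n| + V²/R  →  V² − fR·V + fR·V_g = 0
With fR = 1.41×10⁻⁴ × 522×10³ m = 73.6 m/s:
V = [fR − √((fR)² − 4 fR V_g)]/2 = [73.6 − √(73.6² − 4×73.6×15)]/2 = 21 m/s
Supergeostrophic (V > V_g = 15 m/s), as expected around a high.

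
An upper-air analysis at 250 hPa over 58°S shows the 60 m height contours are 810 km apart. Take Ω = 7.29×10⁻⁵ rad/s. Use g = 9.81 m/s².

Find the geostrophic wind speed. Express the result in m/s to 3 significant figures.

5.88 m/s

Coriolis parameter at 58°S:
f = 2Ω sin φ = 2 × 7.29×10⁻⁵ × sin 58° = 1.24×10⁻⁴ s⁻¹
Height gradient: |∂Z/∂n| = 60 m / 810000 m = 7.41×10⁻⁵
On a pressure surface, geostrophic balance gives V_g = (g/f)|∂Z/∂n|:
V_g = 9.81 × 7.41×10⁻⁵ / 1.24×10⁻⁴ = 5.88 m/s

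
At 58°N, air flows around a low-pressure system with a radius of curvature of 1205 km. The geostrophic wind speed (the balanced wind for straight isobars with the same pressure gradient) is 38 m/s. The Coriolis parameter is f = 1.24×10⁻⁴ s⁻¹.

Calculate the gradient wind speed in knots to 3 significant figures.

61.0 knots

Around a low, centrifugal force acts outward with Coriolis, so pressure-gradient force balances both:
(1/ρ)|∂P/∂n| = fV + V²/R  →  V² + fR·V − fR·V_g = 0
With fR = 1.24×10⁻⁴ × 1205×10³ m = 149 m/s:
V = [−fR + √((fR)² + 4 fR V_g)]/2 = [−149 + √(149² + 4×149×38)]/2 = 31.4 m/s
Subgeostrophic (V < V_g = 38 m/s), as expected around a low.
Converting: 31.4 m/s × 1.944 = 61.0 knots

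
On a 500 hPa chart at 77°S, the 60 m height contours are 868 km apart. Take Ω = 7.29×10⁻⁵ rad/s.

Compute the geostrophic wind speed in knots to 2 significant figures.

Coriolis parameter at 77°S:
f = 2Ω sin φ = 2 × 7.29×10⁻⁵ × sin 77° = 1.42×10⁻⁴ s⁻¹
Height gradient: |∂Z/∂n| = 60 m / 868000 m = 6.91×10⁻⁵
On a pressure surface, geostrophic balance gives V_g = (g/f)|∂Z/∂n|:
V_g = 9.81 × 6.91×10⁻⁵ / 1.42×10⁻⁴ = 4.77 m/s
Converting: 4.77 m/s × 1.944 = 9.3 knots

9.3 knots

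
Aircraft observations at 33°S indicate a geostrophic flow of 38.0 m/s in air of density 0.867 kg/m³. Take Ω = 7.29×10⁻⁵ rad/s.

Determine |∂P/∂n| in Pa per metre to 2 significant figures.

2.6×10⁻³ Pa/m

Coriolis parameter at 33°S:
f = 2Ω sin φ = 2 × 7.29×10⁻⁵ × sin 33° = 7.94×10⁻⁵ s⁻¹
Geostrophic balance rearranged: |∂P/∂n| = f ρ V_g
|∂P/∂n| = 7.94×10⁻⁵ × 0.867 × 38.0 = 2.62×10⁻³ Pa/m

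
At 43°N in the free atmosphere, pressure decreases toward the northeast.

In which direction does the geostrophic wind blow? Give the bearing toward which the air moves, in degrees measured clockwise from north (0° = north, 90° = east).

135°

The pressure-gradient force points toward the northeast (bearing 045°).
Geostrophic balance: in the Northern Hemisphere the Coriolis force deflects motion to the right, so the geostrophic wind blows 90° to the right of the pressure-gradient force (low pressure on the left).
Rotating 045° by 90° clockwise gives 135° — the wind blows toward the southeast.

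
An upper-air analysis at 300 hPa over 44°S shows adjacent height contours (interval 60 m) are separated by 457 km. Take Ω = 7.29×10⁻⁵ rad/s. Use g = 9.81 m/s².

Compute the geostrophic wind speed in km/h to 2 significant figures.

Coriolis parameter at 44°S:
f = 2Ω sin φ = 2 × 7.29×10⁻⁵ × sin 44° = 1.01×10⁻⁴ s⁻¹
Height gradient: |∂Z/∂n| = 60 m / 457000 m = 1.31×10⁻⁴
On a pressure surface, geostrophic balance gives V_g = (g/f)|∂Z/∂n|:
V_g = 9.81 × 1.31×10⁻⁴ / 1.01×10⁻⁴ = 12.7 m/s
Converting: 12.7 m/s × 3.6 = 46 km/h

46 km/h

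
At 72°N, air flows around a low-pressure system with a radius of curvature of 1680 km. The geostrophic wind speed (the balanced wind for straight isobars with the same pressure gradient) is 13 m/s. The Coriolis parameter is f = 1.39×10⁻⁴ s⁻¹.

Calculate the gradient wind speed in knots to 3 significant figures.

Around a low, centrifugal force acts outward with Coriolis, so pressure-gradient force balances both:
(1/ρ)|∂P/∂n| = fV + V²/R  →  V² + fR·V − fR·V_g = 0
With fR = 1.39×10⁻⁴ × 1680×10³ m = 234 m/s:
V = [−fR + √((fR)² + 4 fR V_g)]/2 = [−234 + √(234² + 4×234×13)]/2 = 12.3 m/s
Subgeostrophic (V < V_g = 13 m/s), as expected around a low.
Converting: 12.3 m/s × 1.944 = 24.0 knots

24.0 knots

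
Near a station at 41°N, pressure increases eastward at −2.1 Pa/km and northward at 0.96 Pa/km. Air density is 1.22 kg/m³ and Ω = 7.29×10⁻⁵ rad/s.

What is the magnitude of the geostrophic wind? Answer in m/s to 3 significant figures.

Coriolis parameter at 41°N:
f = 2Ω sin φ = 2 × 7.29×10⁻⁵ × sin 41° = 9.57×10⁻⁵ s⁻¹
Component geostrophic relations (x east, y north):
u_g = −(1/(fρ)) ∂P/∂y,  v_g = (1/(fρ)) ∂P/∂x
u_g = −(0.96×10⁻³)/(9.57×10⁻⁵ × 1.22) = −8.23 m/s;  v_g = (−2.1×10⁻³)/(9.57×10⁻⁵ × 1.22) = −18.0 m/s
|V_g| = √(u_g² + v_g²) = 19.8 m/s

19.8 m/s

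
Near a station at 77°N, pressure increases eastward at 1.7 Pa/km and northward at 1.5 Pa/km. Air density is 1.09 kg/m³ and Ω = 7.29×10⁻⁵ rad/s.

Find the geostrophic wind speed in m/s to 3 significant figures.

14.6 m/s

Coriolis parameter at 77°N:
f = 2Ω sin φ = 2 × 7.29×10⁻⁵ × sin 77° = 1.42×10⁻⁴ s⁻¹
Component geostrophic relations (x east, y north):
u_g = −(1/(fρ)) ∂P/∂y,  v_g = (1/(fρ)) ∂P/∂x
u_g = −(1.5×10⁻³)/(1.42×10⁻⁴ × 1.09) = −9.69 m/s;  v_g = (1.7×10⁻³)/(1.42×10⁻⁴ × 1.09) = 11.0 m/s
|V_g| = √(u_g² + v_g²) = 14.6 m/s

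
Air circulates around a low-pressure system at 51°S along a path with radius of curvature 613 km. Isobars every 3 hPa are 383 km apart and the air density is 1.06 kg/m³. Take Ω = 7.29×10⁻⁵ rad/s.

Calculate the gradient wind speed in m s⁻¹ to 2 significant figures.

6.0 m s⁻¹

Coriolis parameter at 51°S:
f = 2Ω sin φ = 2 × 7.29×10⁻⁵ × sin 51° = 1.13×10⁻⁴ s⁻¹
Pressure gradient: |∂P/∂n| = 300 Pa / 383000 m = 7.83×10⁻⁴ Pa/m
Geostrophic speed: V_g = |∂P/∂n|/(fρ) = 7.83×10⁻⁴/(1.13×10⁻⁴ × 1.06) = 6.52 m/s
Around a low, centrifugal force acts outward with Coriolis, so pressure-gradient force balances both:
(1/ρ)|∂P/∂n| = fV + V²/R  →  V² + fR·V − fR·V_g = 0
With fR = 1.13×10⁻⁴ × 613×10³ m = 69.5 m/s:
V = [−fR + √((fR)² + 4 fR V_g)]/2 = [−69.5 + √(69.5² + 4×69.5×6.52)]/2 = 6 m/s
Subgeostrophic (V < V_g = 6.52 m/s), as expected around a low.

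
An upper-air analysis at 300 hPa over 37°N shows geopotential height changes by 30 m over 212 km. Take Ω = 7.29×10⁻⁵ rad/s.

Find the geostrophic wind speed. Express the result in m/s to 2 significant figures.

16 m/s

Coriolis parameter at 37°N:
f = 2Ω sin φ = 2 × 7.29×10⁻⁵ × sin 37° = 8.77×10⁻⁵ s⁻¹
Height gradient: |∂Z/∂n| = 30 m / 212000 m = 1.42×10⁻⁴
On a pressure surface, geostrophic balance gives V_g = (g/f)|∂Z/∂n|:
V_g = 9.81 × 1.42×10⁻⁴ / 8.77×10⁻⁵ = 15.8 m/s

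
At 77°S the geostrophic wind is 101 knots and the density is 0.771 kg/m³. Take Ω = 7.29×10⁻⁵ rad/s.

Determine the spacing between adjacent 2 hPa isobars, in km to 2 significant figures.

Coriolis parameter at 77°S:
f = 2Ω sin φ = 2 × 7.29×10⁻⁵ × sin 77° = 1.42×10⁻⁴ s⁻¹
Wind speed in SI: 101 knots = 52.0 m/s
Geostrophic balance rearranged: |∂P/∂n| = f ρ V_g
|∂P/∂n| = 1.42×10⁻⁴ × 0.771 × 52.0 = 5.69×10⁻³ Pa/m
Isobar spacing: Δn = ΔP/|∂P/∂n| = 200 Pa / 5.69×10⁻³ Pa/m = 35143 m ≈ 35 km

35 km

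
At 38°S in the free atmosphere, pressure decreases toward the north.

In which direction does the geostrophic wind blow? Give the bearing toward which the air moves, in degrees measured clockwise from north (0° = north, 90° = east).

270°

The pressure-gradient force points toward the north (bearing 000°).
Geostrophic balance: in the Southern Hemisphere the Coriolis force deflects motion to the left, so the geostrophic wind blows 90° to the left of the pressure-gradient force (low pressure on the right).
Rotating 000° by 90° counterclockwise gives 270° — the wind blows toward the west.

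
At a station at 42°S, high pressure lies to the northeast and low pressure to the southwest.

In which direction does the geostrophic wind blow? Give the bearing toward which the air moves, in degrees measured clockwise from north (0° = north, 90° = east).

The pressure-gradient force points toward the southwest (bearing 225°).
Geostrophic balance: in the Southern Hemisphere the Coriolis force deflects motion to the left, so the geostrophic wind blows 90° to the left of the pressure-gradient force (low pressure on the right).
Rotating 225° by 90° counterclockwise gives 135° — the wind blows toward the southeast.

135°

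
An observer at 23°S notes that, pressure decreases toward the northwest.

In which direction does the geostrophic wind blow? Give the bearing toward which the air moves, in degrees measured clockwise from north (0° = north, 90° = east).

225°

The pressure-gradient force points toward the northwest (bearing 315°).
Geostrophic balance: in the Southern Hemisphere the Coriolis force deflects motion to the left, so the geostrophic wind blows 90° to the left of the pressure-gradient force (low pressure on the right).
Rotating 315° by 90° counterclockwise gives 225° — the wind blows toward the southwest.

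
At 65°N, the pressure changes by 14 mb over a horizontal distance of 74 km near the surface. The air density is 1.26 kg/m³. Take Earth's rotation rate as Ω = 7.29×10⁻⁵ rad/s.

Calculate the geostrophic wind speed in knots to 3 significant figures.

Coriolis parameter at 65°N:
f = 2Ω sin φ = 2 × 7.29×10⁻⁵ × sin 65° = 1.32×10⁻⁴ s⁻¹
Pressure gradient: |∂P/∂n| = 1400 Pa / 74000 m = 1.89×10⁻² Pa/m
Geostrophic balance (pressure-gradient force = Coriolis force):
V_g = (1/(fρ)) |∂P/∂n| = 1.89×10⁻² / (1.32×10⁻⁴ × 1.26) = 114 m/s
Converting: 114 m/s × 1.944 = 221 knots

221 knots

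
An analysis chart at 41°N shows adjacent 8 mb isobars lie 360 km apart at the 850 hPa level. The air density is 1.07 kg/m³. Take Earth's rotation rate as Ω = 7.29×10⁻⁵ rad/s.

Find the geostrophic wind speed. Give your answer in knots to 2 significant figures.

42 knots

Coriolis parameter at 41°N:
f = 2Ω sin φ = 2 × 7.29×10⁻⁵ × sin 41° = 9.57×10⁻⁵ s⁻¹
Pressure gradient: |∂P/∂n| = 800 Pa / 360000 m = 2.22×10⁻³ Pa/m
Geostrophic balance (pressure-gradient force = Coriolis force):
V_g = (1/(fρ)) |∂P/∂n| = 2.22×10⁻³ / (9.57×10⁻⁵ × 1.07) = 21.7 m/s
Converting: 21.7 m/s × 1.944 = 42 knots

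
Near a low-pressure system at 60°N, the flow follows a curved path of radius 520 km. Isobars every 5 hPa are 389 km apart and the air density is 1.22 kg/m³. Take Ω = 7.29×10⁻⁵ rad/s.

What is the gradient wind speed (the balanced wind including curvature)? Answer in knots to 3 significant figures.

14.6 knots

Coriolis parameter at 60°N:
f = 2Ω sin φ = 2 × 7.29×10⁻⁵ × sin 60° = 1.26×10⁻⁴ s⁻¹
Pressure gradient: |∂P/∂n| = 500 Pa / 389000 m = 1.29×10⁻³ Pa/m
Geostrophic speed: V_g = |∂P/∂n|/(fρ) = 1.29×10⁻³/(1.26×10⁻⁴ × 1.22) = 8.34 m/s
Around a low, centrifugal force acts outward with Coriolis, so pressure-gradient force balances both:
(1/ρ)|∂P/∂n| = fV + V²/R  →  V² + fR·V − fR·V_g = 0
With fR = 1.26×10⁻⁴ × 520×10³ m = 65.7 m/s:
V = [−fR + √((fR)² + 4 fR V_g)]/2 = [−65.7 + √(65.7² + 4×65.7×8.34)]/2 = 7.49 m/s
Subgeostrophic (V < V_g = 8.34 m/s), as expected around a low.
Converting: 7.49 m/s × 1.944 = 14.6 knots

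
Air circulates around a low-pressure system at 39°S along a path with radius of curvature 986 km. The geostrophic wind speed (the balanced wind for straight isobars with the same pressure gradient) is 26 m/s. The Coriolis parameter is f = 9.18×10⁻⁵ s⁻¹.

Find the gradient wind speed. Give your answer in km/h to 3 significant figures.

75.9 km/h

Around a low, centrifugal force acts outward with Coriolis, so pressure-gradient force balances both:
(1/ρ)|∂P/∂n| = fV + V²/R  →  V² + fR·V − fR·V_g = 0
With fR = 9.18×10⁻⁵ × 986×10³ m = 90.5 m/s:
V = [−fR + √((fR)² + 4 fR V_g)]/2 = [−90.5 + √(90.5² + 4×90.5×26)]/2 = 21.1 m/s
Subgeostrophic (V < V_g = 26 m/s), as expected around a low.
Converting: 21.1 m/s × 3.6 = 75.9 km/h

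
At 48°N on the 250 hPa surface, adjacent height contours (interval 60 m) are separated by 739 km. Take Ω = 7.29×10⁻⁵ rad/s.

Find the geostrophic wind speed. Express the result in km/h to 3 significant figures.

Coriolis parameter at 48°N:
f = 2Ω sin φ = 2 × 7.29×10⁻⁵ × sin 48° = 1.08×10⁻⁴ s⁻¹
Height gradient: |∂Z/∂n| = 60 m / 739000 m = 8.12×10⁻⁵
On a pressure surface, geostrophic balance gives V_g = (g/f)|∂Z/∂n|:
V_g = 9.81 × 8.12×10⁻⁵ / 1.08×10⁻⁴ = 7.35 m/s
Converting: 7.35 m/s × 3.6 = 26.5 km/h

26.5 km/h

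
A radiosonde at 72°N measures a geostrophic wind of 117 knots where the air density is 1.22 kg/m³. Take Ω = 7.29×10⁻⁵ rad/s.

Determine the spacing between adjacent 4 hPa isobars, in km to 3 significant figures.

Coriolis parameter at 72°N:
f = 2Ω sin φ = 2 × 7.29×10⁻⁵ × sin 72° = 1.39×10⁻⁴ s⁻¹
Wind speed in SI: 117 knots = 60.2 m/s
Geostrophic balance rearranged: |∂P/∂n| = f ρ V_g
|∂P/∂n| = 1.39×10⁻⁴ × 1.22 × 60.2 = 1.02×10⁻² Pa/m
Isobar spacing: Δn = ΔP/|∂P/∂n| = 400 Pa / 1.02×10⁻² Pa/m = 39284 m ≈ 39.3 km

39.3 km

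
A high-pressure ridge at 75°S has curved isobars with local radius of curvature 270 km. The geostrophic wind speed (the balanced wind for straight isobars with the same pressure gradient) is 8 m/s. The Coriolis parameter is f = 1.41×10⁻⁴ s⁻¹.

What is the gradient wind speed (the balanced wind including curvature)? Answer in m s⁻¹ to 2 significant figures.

Around a high, pressure-gradient force acts outward with centrifugal, so Coriolis balances both:
fV = (1/ρ)|∂P/∂n| + V²/R  →  V² − fR·V + fR·V_g = 0
With fR = 1.41×10⁻⁴ × 270×10³ m = 38.1 m/s:
V = [fR − √((fR)² − 4 fR V_g)]/2 = [38.1 − √(38.1² − 4×38.1×8)]/2 = 11.4 m/s
Supergeostrophic (V > V_g = 8 m/s), as expected around a high.

11 m s⁻¹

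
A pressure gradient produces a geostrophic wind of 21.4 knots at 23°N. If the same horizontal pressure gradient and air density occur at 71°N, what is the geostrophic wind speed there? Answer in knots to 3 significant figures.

8.84 knots

With the same pressure gradient and density, V_g ∝ 1/f ∝ 1/sin φ.
V₂ = V₁ · sin φ₁ / sin φ₂ = 21.4 × sin 23° / sin 71°
V₂ = 21.4 × 0.3907/0.9455 = 8.84 knots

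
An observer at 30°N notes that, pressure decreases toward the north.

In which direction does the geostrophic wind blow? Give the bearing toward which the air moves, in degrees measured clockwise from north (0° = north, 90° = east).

The pressure-gradient force points toward the north (bearing 000°).
Geostrophic balance: in the Northern Hemisphere the Coriolis force deflects motion to the right, so the geostrophic wind blows 90° to the right of the pressure-gradient force (low pressure on the left).
Rotating 000° by 90° clockwise gives 090° — the wind blows toward the east.

090°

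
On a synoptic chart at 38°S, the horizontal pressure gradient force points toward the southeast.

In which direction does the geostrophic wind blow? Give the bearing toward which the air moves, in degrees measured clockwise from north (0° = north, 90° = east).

045°

The pressure-gradient force points toward the southeast (bearing 135°).
Geostrophic balance: in the Southern Hemisphere the Coriolis force deflects motion to the left, so the geostrophic wind blows 90° to the left of the pressure-gradient force (low pressure on the right).
Rotating 135° by 90° counterclockwise gives 045° — the wind blows toward the northeast.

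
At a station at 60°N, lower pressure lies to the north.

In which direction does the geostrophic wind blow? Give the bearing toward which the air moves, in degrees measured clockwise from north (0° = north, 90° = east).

090°

The pressure-gradient force points toward the north (bearing 000°).
Geostrophic balance: in the Northern Hemisphere the Coriolis force deflects motion to the right, so the geostrophic wind blows 90° to the right of the pressure-gradient force (low pressure on the left).
Rotating 000° by 90° clockwise gives 090° — the wind blows toward the east.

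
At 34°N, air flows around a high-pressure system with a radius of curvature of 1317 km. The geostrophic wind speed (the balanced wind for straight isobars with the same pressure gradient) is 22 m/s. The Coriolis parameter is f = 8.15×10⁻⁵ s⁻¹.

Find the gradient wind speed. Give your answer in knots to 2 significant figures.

60 knots

Around a high, pressure-gradient force acts outward with centrifugal, so Coriolis balances both:
fV = (1/ρ)|∂P/∂n| + V²/R  →  V² − fR·V + fR·V_g = 0
With fR = 8.15×10⁻⁵ × 1317×10³ m = 107 m/s:
V = [fR − √((fR)² − 4 fR V_g)]/2 = [107 − √(107² − 4×107×22)]/2 = 30.9 m/s
Supergeostrophic (V > V_g = 22 m/s), as expected around a high.
Converting: 30.9 m/s × 1.944 = 60 knots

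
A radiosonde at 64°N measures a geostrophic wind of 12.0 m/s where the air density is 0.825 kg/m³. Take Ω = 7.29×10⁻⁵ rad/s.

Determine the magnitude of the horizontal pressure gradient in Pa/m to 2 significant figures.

1.3×10⁻³ Pa/m

Coriolis parameter at 64°N:
f = 2Ω sin φ = 2 × 7.29×10⁻⁵ × sin 64° = 1.31×10⁻⁴ s⁻¹
Geostrophic balance rearranged: |∂P/∂n| = f ρ V_g
|∂P/∂n| = 1.31×10⁻⁴ × 0.825 × 12.0 = 1.30×10⁻³ Pa/m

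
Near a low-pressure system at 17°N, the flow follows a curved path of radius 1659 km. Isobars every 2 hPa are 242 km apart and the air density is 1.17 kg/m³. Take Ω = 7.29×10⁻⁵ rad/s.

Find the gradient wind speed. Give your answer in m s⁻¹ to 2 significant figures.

Coriolis parameter at 17°N:
f = 2Ω sin φ = 2 × 7.29×10⁻⁵ × sin 17° = 4.26×10⁻⁵ s⁻¹
Pressure gradient: |∂P/∂n| = 200 Pa / 242000 m = 8.26×10⁻⁴ Pa/m
Geostrophic speed: V_g = |∂P/∂n|/(fρ) = 8.26×10⁻⁴/(4.26×10⁻⁵ × 1.17) = 16.6 m/s
Around a low, centrifugal force acts outward with Coriolis, so pressure-gradient force balances both:
(1/ρ)|∂P/∂n| = fV + V²/R  →  V² + fR·V − fR·V_g = 0
With fR = 4.26×10⁻⁵ × 1659×10³ m = 70.7 m/s:
V = [−fR + √((fR)² + 4 fR V_g)]/2 = [−70.7 + √(70.7² + 4×70.7×16.6)]/2 = 13.9 m/s
Subgeostrophic (V < V_g = 16.6 m/s), as expected around a low.

14 m s⁻¹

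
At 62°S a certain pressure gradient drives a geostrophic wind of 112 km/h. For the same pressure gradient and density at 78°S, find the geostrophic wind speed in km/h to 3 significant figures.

101 km/h

With the same pressure gradient and density, V_g ∝ 1/f ∝ 1/sin φ.
V₂ = V₁ · sin φ₁ / sin φ₂ = 112 × sin 62° / sin 78°
V₂ = 112 × 0.8829/0.9781 = 101 km/h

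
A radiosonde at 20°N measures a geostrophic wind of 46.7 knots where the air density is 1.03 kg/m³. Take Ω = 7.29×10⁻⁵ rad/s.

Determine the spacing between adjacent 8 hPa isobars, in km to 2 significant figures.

Coriolis parameter at 20°N:
f = 2Ω sin φ = 2 × 7.29×10⁻⁵ × sin 20° = 4.99×10⁻⁵ s⁻¹
Wind speed in SI: 46.7 knots = 24.0 m/s
Geostrophic balance rearranged: |∂P/∂n| = f ρ V_g
|∂P/∂n| = 4.99×10⁻⁵ × 1.03 × 24.0 = 1.23×10⁻³ Pa/m
Isobar spacing: Δn = ΔP/|∂P/∂n| = 800 Pa / 1.23×10⁻³ Pa/m = 648319 m ≈ 650 km

650 km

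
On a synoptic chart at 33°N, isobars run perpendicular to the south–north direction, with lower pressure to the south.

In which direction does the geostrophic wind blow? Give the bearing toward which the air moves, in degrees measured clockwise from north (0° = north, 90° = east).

270°

The pressure-gradient force points toward the south (bearing 180°).
Geostrophic balance: in the Northern Hemisphere the Coriolis force deflects motion to the right, so the geostrophic wind blows 90° to the right of the pressure-gradient force (low pressure on the left).
Rotating 180° by 90° clockwise gives 270° — the wind blows toward the west.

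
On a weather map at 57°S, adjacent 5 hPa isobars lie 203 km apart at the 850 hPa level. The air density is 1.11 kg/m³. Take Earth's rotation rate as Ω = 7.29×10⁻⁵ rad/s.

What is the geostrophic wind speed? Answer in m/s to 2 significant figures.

18 m/s

Coriolis parameter at 57°S:
f = 2Ω sin φ = 2 × 7.29×10⁻⁵ × sin 57° = 1.22×10⁻⁴ s⁻¹
Pressure gradient: |∂P/∂n| = 500 Pa / 203000 m = 2.46×10⁻³ Pa/m
Geostrophic balance (pressure-gradient force = Coriolis force):
V_g = (1/(fρ)) |∂P/∂n| = 2.46×10⁻³ / (1.22×10⁻⁴ × 1.11) = 18.1 m/s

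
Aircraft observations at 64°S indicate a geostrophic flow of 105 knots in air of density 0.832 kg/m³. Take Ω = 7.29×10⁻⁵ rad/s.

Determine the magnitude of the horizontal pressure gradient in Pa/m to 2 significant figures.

Coriolis parameter at 64°S:
f = 2Ω sin φ = 2 × 7.29×10⁻⁵ × sin 64° = 1.31×10⁻⁴ s⁻¹
Wind speed in SI: 105 knots = 54.0 m/s
Geostrophic balance rearranged: |∂P/∂n| = f ρ V_g
|∂P/∂n| = 1.31×10⁻⁴ × 0.832 × 54.0 = 5.89×10⁻³ Pa/m

5.9×10⁻³ Pa/m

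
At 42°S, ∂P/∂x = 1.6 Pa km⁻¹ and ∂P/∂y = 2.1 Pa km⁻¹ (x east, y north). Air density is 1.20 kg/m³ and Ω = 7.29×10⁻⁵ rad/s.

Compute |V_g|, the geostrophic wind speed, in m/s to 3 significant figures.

Coriolis parameter at 42°S:
f = 2Ω sin φ = 2 × 7.29×10⁻⁵ × sin 42° = 9.76×10⁻⁵ s⁻¹
In the Southern Hemisphere f is negative: f = −9.76×10⁻⁵ s⁻¹.
Component geostrophic relations (x east, y north):
u_g = −(1/(fρ)) ∂P/∂y,  v_g = (1/(fρ)) ∂P/∂x
u_g = −(2.1×10⁻³)/(−9.76×10⁻⁵ × 1.20) = 17.9 m/s;  v_g = (1.6×10⁻³)/(−9.76×10⁻⁵ × 1.20) = −13.7 m/s
|V_g| = √(u_g² + v_g²) = 22.6 m/s

22.6 m/s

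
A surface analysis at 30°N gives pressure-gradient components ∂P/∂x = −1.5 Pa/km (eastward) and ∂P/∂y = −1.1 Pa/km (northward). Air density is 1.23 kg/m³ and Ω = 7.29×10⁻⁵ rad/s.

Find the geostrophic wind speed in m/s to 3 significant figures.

20.7 m/s

Coriolis parameter at 30°N:
f = 2Ω sin φ = 2 × 7.29×10⁻⁵ × sin 30° = 7.29×10⁻⁵ s⁻¹
Component geostrophic relations (x east, y north):
u_g = −(1/(fρ)) ∂P/∂y,  v_g = (1/(fρ)) ∂P/∂x
u_g = −(−1.1×10⁻³)/(7.29×10⁻⁵ × 1.23) = 12.3 m/s;  v_g = (−1.5×10⁻³)/(7.29×10⁻⁵ × 1.23) = −16.7 m/s
|V_g| = √(u_g² + v_g²) = 20.7 m/s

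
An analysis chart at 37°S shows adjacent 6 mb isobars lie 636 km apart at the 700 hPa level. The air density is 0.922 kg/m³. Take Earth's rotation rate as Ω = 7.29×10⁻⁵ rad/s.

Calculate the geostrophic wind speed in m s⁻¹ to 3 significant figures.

Coriolis parameter at 37°S:
f = 2Ω sin φ = 2 × 7.29×10⁻⁵ × sin 37° = 8.77×10⁻⁵ s⁻¹
Pressure gradient: |∂P/∂n| = 600 Pa / 636000 m = 9.43×10⁻⁴ Pa/m
Geostrophic balance (pressure-gradient force = Coriolis force):
V_g = (1/(fρ)) |∂P/∂n| = 9.43×10⁻⁴ / (8.77×10⁻⁵ × 0.922) = 11.7 m/s

11.7 m s⁻¹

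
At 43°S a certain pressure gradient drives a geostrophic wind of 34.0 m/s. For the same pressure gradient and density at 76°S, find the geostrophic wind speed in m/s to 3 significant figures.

23.9 m/s

With the same pressure gradient and density, V_g ∝ 1/f ∝ 1/sin φ.
V₂ = V₁ · sin φ₁ / sin φ₂ = 34.0 × sin 43° / sin 76°
V₂ = 34.0 × 0.6820/0.9703 = 23.9 m/s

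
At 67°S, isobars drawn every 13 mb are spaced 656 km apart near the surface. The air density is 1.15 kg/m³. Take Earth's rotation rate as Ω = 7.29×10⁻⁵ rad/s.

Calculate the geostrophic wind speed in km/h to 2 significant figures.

46 km/h

Coriolis parameter at 67°S:
f = 2Ω sin φ = 2 × 7.29×10⁻⁵ × sin 67° = 1.34×10⁻⁴ s⁻¹
Pressure gradient: |∂P/∂n| = 1300 Pa / 656000 m = 1.98×10⁻³ Pa/m
Geostrophic balance (pressure-gradient force = Coriolis force):
V_g = (1/(fρ)) |∂P/∂n| = 1.98×10⁻³ / (1.34×10⁻⁴ × 1.15) = 12.8 m/s
Converting: 12.8 m/s × 3.6 = 46 km/h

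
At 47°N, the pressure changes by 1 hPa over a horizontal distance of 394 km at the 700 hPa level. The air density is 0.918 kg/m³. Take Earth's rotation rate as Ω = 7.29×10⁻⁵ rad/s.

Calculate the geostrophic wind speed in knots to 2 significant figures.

5.0 knots

Coriolis parameter at 47°N:
f = 2Ω sin φ = 2 × 7.29×10⁻⁵ × sin 47° = 1.07×10⁻⁴ s⁻¹
Pressure gradient: |∂P/∂n| = 100 Pa / 394000 m = 2.54×10⁻⁴ Pa/m
Geostrophic balance (pressure-gradient force = Coriolis force):
V_g = (1/(fρ)) |∂P/∂n| = 2.54×10⁻⁴ / (1.07×10⁻⁴ × 0.918) = 2.59 m/s
Converting: 2.59 m/s × 1.944 = 5.0 knots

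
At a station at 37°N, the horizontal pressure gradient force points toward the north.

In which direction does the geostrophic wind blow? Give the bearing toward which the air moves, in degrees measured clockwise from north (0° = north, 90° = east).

090°

The pressure-gradient force points toward the north (bearing 000°).
Geostrophic balance: in the Northern Hemisphere the Coriolis force deflects motion to the right, so the geostrophic wind blows 90° to the right of the pressure-gradient force (low pressure on the left).
Rotating 000° by 90° clockwise gives 090° — the wind blows toward the east.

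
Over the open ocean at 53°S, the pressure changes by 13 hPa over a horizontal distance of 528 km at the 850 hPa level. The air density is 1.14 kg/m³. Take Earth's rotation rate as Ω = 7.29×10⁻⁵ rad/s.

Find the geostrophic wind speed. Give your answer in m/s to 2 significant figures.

Coriolis parameter at 53°S:
f = 2Ω sin φ = 2 × 7.29×10⁻⁵ × sin 53° = 1.16×10⁻⁴ s⁻¹
Pressure gradient: |∂P/∂n| = 1300 Pa / 528000 m = 2.46×10⁻³ Pa/m
Geostrophic balance (pressure-gradient force = Coriolis force):
V_g = (1/(fρ)) |∂P/∂n| = 2.46×10⁻³ / (1.16×10⁻⁴ × 1.14) = 18.5 m/s

19 m/s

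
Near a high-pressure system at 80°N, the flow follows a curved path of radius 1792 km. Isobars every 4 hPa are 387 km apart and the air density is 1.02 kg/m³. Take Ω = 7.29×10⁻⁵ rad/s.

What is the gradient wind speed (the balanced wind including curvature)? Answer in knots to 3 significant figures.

Coriolis parameter at 80°N:
f = 2Ω sin φ = 2 × 7.29×10⁻⁵ × sin 80° = 1.44×10⁻⁴ s⁻¹
Pressure gradient: |∂P/∂n| = 400 Pa / 387000 m = 1.03×10⁻³ Pa/m
Geostrophic speed: V_g = |∂P/∂n|/(fρ) = 1.03×10⁻³/(1.44×10⁻⁴ × 1.02) = 7.06 m/s
Around a high, pressure-gradient force acts outward with centrifugal, so Coriolis balances both:
fV = (1/ρ)|∂P/∂n| + V²/R  →  V² − fR·V + fR·V_g = 0
With fR = 1.44×10⁻⁴ × 1792×10³ m = 257 m/s:
V = [fR − √((fR)² − 4 fR V_g)]/2 = [257 − √(257² − 4×257×7.06)]/2 = 7.26 m/s
Supergeostrophic (V > V_g = 7.06 m/s), as expected around a high.
Converting: 7.26 m/s × 1.944 = 14.1 knots

14.1 knots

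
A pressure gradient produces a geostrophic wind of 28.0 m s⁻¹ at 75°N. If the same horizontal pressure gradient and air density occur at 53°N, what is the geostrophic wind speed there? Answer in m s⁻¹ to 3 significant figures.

With the same pressure gradient and density, V_g ∝ 1/f ∝ 1/sin φ.
V₂ = V₁ · sin φ₁ / sin φ₂ = 28.0 × sin 75° / sin 53°
V₂ = 28.0 × 0.9659/0.7986 = 33.9 m s⁻¹

33.9 m s⁻¹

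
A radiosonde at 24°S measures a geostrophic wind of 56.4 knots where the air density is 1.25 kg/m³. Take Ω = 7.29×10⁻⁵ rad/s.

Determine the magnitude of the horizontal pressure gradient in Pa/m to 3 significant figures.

2.15×10⁻³ Pa/m

Coriolis parameter at 24°S:
f = 2Ω sin φ = 2 × 7.29×10⁻⁵ × sin 24° = 5.93×10⁻⁵ s⁻¹
Wind speed in SI: 56.4 knots = 29.0 m/s
Geostrophic balance rearranged: |∂P/∂n| = f ρ V_g
|∂P/∂n| = 5.93×10⁻⁵ × 1.25 × 29.0 = 2.15×10⁻³ Pa/m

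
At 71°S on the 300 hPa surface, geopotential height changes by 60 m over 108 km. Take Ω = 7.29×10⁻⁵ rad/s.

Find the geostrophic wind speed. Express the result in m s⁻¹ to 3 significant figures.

39.5 m s⁻¹

Coriolis parameter at 71°S:
f = 2Ω sin φ = 2 × 7.29×10⁻⁵ × sin 71° = 1.38×10⁻⁴ s⁻¹
Height gradient: |∂Z/∂n| = 60 m / 108000 m = 5.56×10⁻⁴
On a pressure surface, geostrophic balance gives V_g = (g/f)|∂Z/∂n|:
V_g = 9.81 × 5.56×10⁻⁴ / 1.38×10⁻⁴ = 39.5 m/s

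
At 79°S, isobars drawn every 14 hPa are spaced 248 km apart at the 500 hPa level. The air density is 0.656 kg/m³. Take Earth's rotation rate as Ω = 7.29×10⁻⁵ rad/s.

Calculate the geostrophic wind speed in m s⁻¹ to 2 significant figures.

60 m s⁻¹

Coriolis parameter at 79°S:
f = 2Ω sin φ = 2 × 7.29×10⁻⁵ × sin 79° = 1.43×10⁻⁴ s⁻¹
Pressure gradient: |∂P/∂n| = 1400 Pa / 248000 m = 5.65×10⁻³ Pa/m
Geostrophic balance (pressure-gradient force = Coriolis force):
V_g = (1/(fρ)) |∂P/∂n| = 5.65×10⁻³ / (1.43×10⁻⁴ × 0.656) = 60.1 m/s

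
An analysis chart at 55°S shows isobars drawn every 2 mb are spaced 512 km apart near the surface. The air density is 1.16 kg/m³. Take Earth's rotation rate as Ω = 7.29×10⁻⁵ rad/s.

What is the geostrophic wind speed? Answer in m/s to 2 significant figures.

2.8 m/s

Coriolis parameter at 55°S:
f = 2Ω sin φ = 2 × 7.29×10⁻⁵ × sin 55° = 1.19×10⁻⁴ s⁻¹
Pressure gradient: |∂P/∂n| = 200 Pa / 512000 m = 3.91×10⁻⁴ Pa/m
Geostrophic balance (pressure-gradient force = Coriolis force):
V_g = (1/(fρ)) |∂P/∂n| = 3.91×10⁻⁴ / (1.19×10⁻⁴ × 1.16) = 2.82 m/s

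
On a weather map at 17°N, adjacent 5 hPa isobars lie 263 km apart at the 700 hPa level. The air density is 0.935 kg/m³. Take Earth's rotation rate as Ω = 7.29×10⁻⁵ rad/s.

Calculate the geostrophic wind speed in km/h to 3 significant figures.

172 km/h

Coriolis parameter at 17°N:
f = 2Ω sin φ = 2 × 7.29×10⁻⁵ × sin 17° = 4.26×10⁻⁵ s⁻¹
Pressure gradient: |∂P/∂n| = 500 Pa / 263000 m = 1.90×10⁻³ Pa/m
Geostrophic balance (pressure-gradient force = Coriolis force):
V_g = (1/(fρ)) |∂P/∂n| = 1.90×10⁻³ / (4.26×10⁻⁵ × 0.935) = 47.7 m/s
Converting: 47.7 m/s × 3.6 = 172 km/h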